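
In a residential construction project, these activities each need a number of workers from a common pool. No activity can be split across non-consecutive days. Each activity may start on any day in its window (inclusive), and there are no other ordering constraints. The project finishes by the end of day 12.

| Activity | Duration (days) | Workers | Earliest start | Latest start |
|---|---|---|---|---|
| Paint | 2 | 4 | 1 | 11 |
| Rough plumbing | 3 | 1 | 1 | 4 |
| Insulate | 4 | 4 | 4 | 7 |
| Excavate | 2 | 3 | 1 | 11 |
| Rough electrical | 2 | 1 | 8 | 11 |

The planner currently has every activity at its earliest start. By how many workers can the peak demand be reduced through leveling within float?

4

Early-start peak: d1:8  d2:8  d3:1  d4:4  d5:4  d6:4  d7:4  d8:1  d9:1  d10:0  d11:0  d12:0 ⇒ 8.
Leveled (Paint@1, Rough plumbing@3, Insulate@6, Excavate@3, Rough electrical@10): d1:4  d2:4  d3:4  d4:4  d5:1  d6:4  d7:4  d8:4  d9:4  d10:1  d11:1  d12:0 ⇒ 4.
Reduction 8 − 4 = 4.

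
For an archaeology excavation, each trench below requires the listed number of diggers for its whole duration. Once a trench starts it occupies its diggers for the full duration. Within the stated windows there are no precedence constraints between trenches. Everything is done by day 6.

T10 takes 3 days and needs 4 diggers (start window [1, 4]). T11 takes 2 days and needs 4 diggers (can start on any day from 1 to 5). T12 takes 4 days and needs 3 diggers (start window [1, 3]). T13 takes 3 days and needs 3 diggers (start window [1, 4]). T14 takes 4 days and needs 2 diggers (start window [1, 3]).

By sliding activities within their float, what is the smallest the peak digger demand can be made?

Early-start (T10@1, T11@1, T12@1, T13@1, T14@1) gives peak 16: d1:16  d2:16  d3:12  d4:5  d5:0  d6:0.
Shift T12→3, T13→4, T14→3.
Schedule T10@1, T11@1, T12@3, T13@4, T14@3: d1:8  d2:8  d3:9  d4:8  d5:8  d6:8 — peak 9.
Total digger-days = 49 over 6 days ⇒ peak ≥ ⌈49/6⌉ = 9, so 9 is optimal.

9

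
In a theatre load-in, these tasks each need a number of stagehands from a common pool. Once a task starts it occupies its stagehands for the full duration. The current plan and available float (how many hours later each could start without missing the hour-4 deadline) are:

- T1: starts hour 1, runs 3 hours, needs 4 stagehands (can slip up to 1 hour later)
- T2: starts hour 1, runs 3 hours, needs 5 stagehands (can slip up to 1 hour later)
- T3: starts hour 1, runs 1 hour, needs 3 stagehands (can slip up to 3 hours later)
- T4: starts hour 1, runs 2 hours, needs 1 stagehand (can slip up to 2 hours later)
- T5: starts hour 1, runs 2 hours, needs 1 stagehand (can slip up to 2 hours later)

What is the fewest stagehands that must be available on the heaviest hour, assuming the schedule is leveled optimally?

10

Early-start (T1@1, T2@1, T3@1, T4@1, T5@1) gives peak 14: h1:14  h2:11  h3:9  h4:0.
Shift T3→4, T5→3.
Schedule T1@1, T2@1, T3@4, T4@1, T5@3: h1:10  h2:10  h3:10  h4:4 — peak 10.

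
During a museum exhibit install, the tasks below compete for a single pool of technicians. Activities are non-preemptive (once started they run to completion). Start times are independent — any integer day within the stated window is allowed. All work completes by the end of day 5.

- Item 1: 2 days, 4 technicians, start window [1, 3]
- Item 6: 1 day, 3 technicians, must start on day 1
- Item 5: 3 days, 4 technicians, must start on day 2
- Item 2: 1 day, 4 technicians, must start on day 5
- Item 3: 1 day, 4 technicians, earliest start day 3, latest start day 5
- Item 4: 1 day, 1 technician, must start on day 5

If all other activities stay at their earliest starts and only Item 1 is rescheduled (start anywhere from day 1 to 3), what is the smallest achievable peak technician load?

8

Item 1@1: d1:7  d2:8  d3:8  d4:4  d5:5 → peak 8
Item 1@2: d1:3  d2:8  d3:12  d4:4  d5:5 → peak 12
Item 1@3: d1:3  d2:4  d3:12  d4:8  d5:5 → peak 12
Best is Item 1@1, peak 8.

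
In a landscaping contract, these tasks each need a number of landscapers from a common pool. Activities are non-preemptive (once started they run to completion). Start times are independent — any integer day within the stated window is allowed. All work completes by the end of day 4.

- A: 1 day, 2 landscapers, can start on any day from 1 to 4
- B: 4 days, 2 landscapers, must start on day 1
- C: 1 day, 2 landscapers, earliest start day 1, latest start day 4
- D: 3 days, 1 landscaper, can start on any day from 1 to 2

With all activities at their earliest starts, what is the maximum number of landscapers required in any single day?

Early-start schedule: A@1, B@1, C@1, D@1.
Load per day: day 1: 7, day 2: 3, day 3: 3, day 4: 2.
Peak is 7.

7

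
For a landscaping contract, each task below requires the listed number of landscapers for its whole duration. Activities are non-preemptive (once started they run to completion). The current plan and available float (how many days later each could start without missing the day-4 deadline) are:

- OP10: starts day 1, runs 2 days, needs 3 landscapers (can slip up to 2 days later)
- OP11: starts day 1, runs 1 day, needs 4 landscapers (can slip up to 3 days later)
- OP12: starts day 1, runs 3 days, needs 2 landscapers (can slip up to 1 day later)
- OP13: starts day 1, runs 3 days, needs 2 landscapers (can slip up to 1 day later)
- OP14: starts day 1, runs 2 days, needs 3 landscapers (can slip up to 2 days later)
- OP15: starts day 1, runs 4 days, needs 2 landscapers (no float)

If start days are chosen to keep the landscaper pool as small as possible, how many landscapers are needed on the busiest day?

9

Early-start (OP10@1, OP11@1, OP12@1, OP13@1, OP14@1, OP15@1) gives peak 16: d1:16  d2:12  d3:6  d4:2.
Shift OP12→2, OP13→2, OP14→3.
Schedule OP10@1, OP11@1, OP12@2, OP13@2, OP14@3, OP15@1: d1:9  d2:9  d3:9  d4:9 — peak 9.
Total landscaper-days = 36 over 4 days ⇒ peak ≥ ⌈36/4⌉ = 9, so 9 is optimal.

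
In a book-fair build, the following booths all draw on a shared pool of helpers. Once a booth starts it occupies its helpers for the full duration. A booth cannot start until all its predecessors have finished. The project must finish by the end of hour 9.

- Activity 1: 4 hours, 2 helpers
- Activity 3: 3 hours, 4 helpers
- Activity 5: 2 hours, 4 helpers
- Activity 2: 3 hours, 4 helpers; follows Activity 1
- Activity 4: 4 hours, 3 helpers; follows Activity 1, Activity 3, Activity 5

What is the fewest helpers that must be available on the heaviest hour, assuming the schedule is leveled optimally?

Early-start (Activity 1@1, Activity 3@1, Activity 5@1, Activity 2@5, Activity 4@5) gives peak 10: h1:10  h2:10  h3:6  h4:2  h5:7  h6:7  h7:7  h8:3  h9:0.
Shift Activity 5→4, Activity 2→6, Activity 4→6.
Schedule Activity 1@1, Activity 3@1, Activity 5@4, Activity 2@6, Activity 4@6: h1:6  h2:6  h3:6  h4:6  h5:4  h6:7  h7:7  h8:7  h9:3 — peak 7.

7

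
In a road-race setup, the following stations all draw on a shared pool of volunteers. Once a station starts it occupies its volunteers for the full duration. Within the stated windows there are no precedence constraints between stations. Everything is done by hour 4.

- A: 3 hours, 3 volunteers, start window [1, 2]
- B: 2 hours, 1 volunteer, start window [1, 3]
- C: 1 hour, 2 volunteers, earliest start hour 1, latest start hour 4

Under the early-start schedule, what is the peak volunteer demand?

6

Early-start schedule: A@1, B@1, C@1.
Load per hour: hour 1: 6, hour 2: 4, hour 3: 3, hour 4: 0.
Peak is 6.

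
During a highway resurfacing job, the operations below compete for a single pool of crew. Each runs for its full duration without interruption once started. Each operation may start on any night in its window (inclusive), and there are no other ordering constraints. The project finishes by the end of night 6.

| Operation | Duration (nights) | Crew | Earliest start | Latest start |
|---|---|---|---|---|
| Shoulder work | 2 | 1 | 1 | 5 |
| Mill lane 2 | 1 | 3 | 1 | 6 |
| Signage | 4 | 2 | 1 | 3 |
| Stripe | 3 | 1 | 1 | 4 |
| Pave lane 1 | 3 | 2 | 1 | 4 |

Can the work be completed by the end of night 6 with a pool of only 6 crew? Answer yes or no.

Schedule Shoulder work@2, Mill lane 2@1, Signage@2, Stripe@1, Pave lane 1@4: n1:4  n2:4  n3:4  n4:4  n5:4  n6:2 — peak 4 ≤ 6.

yes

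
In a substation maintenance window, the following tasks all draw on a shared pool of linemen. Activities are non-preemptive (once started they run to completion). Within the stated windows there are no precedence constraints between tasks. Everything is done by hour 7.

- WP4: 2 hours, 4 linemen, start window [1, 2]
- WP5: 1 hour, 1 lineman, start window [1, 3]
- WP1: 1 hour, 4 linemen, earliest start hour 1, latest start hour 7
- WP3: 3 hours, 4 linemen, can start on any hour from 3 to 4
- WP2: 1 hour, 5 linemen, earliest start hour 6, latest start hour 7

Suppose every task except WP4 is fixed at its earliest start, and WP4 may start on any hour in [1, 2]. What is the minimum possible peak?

WP4@1: h1:9  h2:4  h3:4  h4:4  h5:4  h6:5  h7:0 → peak 9
WP4@2: h1:5  h2:4  h3:8  h4:4  h5:4  h6:5  h7:0 → peak 8
Best is WP4@2, peak 8.

8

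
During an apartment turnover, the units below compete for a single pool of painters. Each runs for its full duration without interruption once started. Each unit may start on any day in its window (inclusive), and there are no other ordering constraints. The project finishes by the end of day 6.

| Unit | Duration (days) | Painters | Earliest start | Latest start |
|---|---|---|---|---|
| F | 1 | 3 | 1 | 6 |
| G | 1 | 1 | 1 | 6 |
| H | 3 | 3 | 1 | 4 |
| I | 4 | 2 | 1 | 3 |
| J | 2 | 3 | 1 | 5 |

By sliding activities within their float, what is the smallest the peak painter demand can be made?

Early-start (F@1, G@1, H@1, I@1, J@1) gives peak 12: d1:12  d2:8  d3:5  d4:2  d5:0  d6:0.
Shift H→2, I→2, J→5.
Schedule F@1, G@1, H@2, I@2, J@5: d1:4  d2:5  d3:5  d4:5  d5:5  d6:3 — peak 5.
Total painter-days = 27 over 6 days ⇒ peak ≥ ⌈27/6⌉ = 5, so 5 is optimal.

5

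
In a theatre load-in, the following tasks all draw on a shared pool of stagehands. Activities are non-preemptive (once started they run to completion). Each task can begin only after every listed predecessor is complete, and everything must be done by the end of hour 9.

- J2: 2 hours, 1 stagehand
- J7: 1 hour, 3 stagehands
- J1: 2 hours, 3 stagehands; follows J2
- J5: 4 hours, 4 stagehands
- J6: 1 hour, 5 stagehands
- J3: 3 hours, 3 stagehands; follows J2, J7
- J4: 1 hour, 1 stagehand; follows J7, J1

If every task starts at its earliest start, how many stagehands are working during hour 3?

10

At early start, hour 3 has: J1, J5, J3.
Demand: 3 + 4 + 3 = 10.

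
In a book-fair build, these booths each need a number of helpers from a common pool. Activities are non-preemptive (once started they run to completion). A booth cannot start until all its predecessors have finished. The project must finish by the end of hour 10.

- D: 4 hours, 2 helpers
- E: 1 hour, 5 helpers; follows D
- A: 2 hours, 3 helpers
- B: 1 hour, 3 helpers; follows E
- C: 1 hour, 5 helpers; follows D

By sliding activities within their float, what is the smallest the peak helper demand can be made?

Early-start (D@1, E@5, A@1, B@6, C@5) gives peak 10: h1:5  h2:5  h3:2  h4:2  h5:10  h6:3  h7:0  h8:0  h9:0  h10:0.
Shift C→7.
Schedule D@1, E@5, A@1, B@6, C@7: h1:5  h2:5  h3:2  h4:2  h5:5  h6:3  h7:5  h8:0  h9:0  h10:0 — peak 5.

5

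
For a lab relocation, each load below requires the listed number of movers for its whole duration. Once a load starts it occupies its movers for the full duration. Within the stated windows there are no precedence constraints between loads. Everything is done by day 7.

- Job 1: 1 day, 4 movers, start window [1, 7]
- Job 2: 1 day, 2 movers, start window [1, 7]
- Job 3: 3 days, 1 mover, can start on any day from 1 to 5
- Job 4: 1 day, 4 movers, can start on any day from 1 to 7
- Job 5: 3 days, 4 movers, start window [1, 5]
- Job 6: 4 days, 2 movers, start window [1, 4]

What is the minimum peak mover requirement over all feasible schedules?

Early-start (Job 1@1, Job 2@1, Job 3@1, Job 4@1, Job 5@1, Job 6@1) gives peak 17: d1:17  d2:7  d3:7  d4:2  d5:0  d6:0  d7:0.
Shift Job 3→2, Job 4→2, Job 5→5, Job 6→3.
Schedule Job 1@1, Job 2@1, Job 3@2, Job 4@2, Job 5@5, Job 6@3: d1:6  d2:5  d3:3  d4:3  d5:6  d6:6  d7:4 — peak 6.

6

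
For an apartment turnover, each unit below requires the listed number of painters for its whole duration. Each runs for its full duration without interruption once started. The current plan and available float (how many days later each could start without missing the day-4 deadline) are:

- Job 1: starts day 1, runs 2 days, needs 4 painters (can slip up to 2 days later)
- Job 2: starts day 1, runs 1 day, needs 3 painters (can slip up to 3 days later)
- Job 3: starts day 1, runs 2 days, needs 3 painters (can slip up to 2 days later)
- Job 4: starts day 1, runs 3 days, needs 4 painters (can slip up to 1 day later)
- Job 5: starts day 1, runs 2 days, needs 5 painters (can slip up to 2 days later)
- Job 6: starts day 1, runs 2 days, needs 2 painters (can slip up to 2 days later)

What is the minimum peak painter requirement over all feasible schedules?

11

Early-start (Job 1@1, Job 2@1, Job 3@1, Job 4@1, Job 5@1, Job 6@1) gives peak 21: d1:21  d2:18  d3:4  d4:0.
Shift Job 4→2, Job 5→3, Job 6→3.
Schedule Job 1@1, Job 2@1, Job 3@1, Job 4@2, Job 5@3, Job 6@3: d1:10  d2:11  d3:11  d4:11 — peak 11.
Total painter-days = 43 over 4 days ⇒ peak ≥ ⌈43/4⌉ = 11, so 11 is optimal.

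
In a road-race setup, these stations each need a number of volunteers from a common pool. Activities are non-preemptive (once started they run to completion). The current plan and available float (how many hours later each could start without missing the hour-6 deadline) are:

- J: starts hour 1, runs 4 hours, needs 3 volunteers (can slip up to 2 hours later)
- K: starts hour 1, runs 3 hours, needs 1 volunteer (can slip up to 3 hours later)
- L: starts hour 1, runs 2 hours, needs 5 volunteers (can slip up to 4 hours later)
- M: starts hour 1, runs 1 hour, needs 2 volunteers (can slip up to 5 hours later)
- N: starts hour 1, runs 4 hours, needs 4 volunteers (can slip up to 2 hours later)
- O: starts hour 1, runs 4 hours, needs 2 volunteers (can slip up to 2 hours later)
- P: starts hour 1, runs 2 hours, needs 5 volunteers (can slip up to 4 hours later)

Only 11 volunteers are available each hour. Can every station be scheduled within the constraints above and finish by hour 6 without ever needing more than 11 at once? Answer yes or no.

Schedule J@1, K@1, L@1, M@1, N@3, O@2, P@5: h1:11  h2:11  h3:10  h4:9  h5:11  h6:9 — peak 11 ≤ 11.

yes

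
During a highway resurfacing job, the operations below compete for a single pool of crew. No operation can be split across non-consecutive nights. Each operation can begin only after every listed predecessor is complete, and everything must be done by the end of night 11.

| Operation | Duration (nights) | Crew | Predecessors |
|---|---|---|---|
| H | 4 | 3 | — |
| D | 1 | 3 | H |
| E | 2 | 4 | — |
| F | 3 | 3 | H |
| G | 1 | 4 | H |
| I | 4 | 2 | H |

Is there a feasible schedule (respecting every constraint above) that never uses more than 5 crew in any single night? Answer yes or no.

yes

Schedule H@1, D@5, E@9, F@6, G@11, I@5: n1:3  n2:3  n3:3  n4:3  n5:5  n6:5  n7:5  n8:5  n9:4  n10:4  n11:4 — peak 5 ≤ 5.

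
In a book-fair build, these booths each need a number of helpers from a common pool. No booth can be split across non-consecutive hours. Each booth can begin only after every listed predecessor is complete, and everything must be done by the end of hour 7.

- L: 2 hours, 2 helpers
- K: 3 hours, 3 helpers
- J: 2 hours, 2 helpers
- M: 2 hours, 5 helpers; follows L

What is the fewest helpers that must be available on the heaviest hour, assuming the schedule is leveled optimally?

5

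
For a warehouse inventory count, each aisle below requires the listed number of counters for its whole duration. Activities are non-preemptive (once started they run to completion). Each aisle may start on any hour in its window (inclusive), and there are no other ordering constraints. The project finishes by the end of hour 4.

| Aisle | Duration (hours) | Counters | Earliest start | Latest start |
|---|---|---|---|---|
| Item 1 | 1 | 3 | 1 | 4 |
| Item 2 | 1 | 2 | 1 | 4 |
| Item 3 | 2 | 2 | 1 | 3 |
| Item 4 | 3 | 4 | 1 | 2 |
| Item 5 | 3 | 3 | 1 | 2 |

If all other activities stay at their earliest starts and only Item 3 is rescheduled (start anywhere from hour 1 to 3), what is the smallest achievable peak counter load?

Item 3@1: h1:14  h2:9  h3:7  h4:0 → peak 14
Item 3@2: h1:12  h2:9  h3:9  h4:0 → peak 12
Item 3@3: h1:12  h2:7  h3:9  h4:2 → peak 12
Best is Item 3@2, peak 12.

12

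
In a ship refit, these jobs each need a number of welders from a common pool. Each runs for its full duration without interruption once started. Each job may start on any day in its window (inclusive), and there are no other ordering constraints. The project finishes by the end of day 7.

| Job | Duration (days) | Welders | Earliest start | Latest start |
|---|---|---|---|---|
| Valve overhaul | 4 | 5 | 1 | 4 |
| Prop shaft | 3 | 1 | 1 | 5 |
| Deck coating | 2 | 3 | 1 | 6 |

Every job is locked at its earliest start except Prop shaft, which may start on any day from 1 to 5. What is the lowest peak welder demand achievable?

Prop shaft@1: d1:9  d2:9  d3:6  d4:5  d5:0  d6:0  d7:0 → peak 9
Prop shaft@2: d1:8  d2:9  d3:6  d4:6  d5:0  d6:0  d7:0 → peak 9
Prop shaft@3: d1:8  d2:8  d3:6  d4:6  d5:1  d6:0  d7:0 → peak 8
Prop shaft@4: d1:8  d2:8  d3:5  d4:6  d5:1  d6:1  d7:0 → peak 8
Prop shaft@5: d1:8  d2:8  d3:5  d4:5  d5:1  d6:1  d7:1 → peak 8
Best is Prop shaft@3, peak 8.

8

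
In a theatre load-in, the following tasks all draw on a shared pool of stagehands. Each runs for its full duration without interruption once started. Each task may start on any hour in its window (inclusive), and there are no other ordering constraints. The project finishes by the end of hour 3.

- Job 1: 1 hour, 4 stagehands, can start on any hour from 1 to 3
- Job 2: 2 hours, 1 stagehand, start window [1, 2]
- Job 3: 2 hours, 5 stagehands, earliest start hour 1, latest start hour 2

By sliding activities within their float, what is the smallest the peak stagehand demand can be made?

6

Early-start (Job 1@1, Job 2@1, Job 3@1) gives peak 10: h1:10  h2:6  h3:0.
Shift Job 3→2.
Schedule Job 1@1, Job 2@1, Job 3@2: h1:5  h2:6  h3:5 — peak 6.
Total stagehand-hours = 16 over 3 hours ⇒ peak ≥ ⌈16/3⌉ = 6, so 6 is optimal.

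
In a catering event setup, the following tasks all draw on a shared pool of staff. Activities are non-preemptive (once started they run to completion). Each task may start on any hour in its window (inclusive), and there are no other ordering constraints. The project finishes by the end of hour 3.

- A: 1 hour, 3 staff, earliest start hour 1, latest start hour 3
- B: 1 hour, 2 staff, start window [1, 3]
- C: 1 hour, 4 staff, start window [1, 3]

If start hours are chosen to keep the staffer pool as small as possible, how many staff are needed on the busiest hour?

Early-start (A@1, B@1, C@1) gives peak 9: h1:9  h2:0  h3:0.
Shift B→2, C→3.
Schedule A@1, B@2, C@3: h1:3  h2:2  h3:4 — peak 4.

4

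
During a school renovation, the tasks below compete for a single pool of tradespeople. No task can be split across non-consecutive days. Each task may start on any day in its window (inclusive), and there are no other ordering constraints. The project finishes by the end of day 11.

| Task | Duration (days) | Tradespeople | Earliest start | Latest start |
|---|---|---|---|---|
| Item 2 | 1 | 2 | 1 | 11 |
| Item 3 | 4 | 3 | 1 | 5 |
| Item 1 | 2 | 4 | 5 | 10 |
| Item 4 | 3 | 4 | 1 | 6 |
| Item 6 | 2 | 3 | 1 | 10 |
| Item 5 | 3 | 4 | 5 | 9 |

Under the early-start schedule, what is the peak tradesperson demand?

12

Early-start schedule: Item 2@1, Item 3@1, Item 1@5, Item 4@1, Item 6@1, Item 5@5.
Load per day: day 1: 12, day 2: 10, day 3: 7, day 4: 3, day 5: 8, day 6: 8, day 7: 4, day 8: 0, day 9: 0, day 10: 0, day 11: 0.
Peak is 12.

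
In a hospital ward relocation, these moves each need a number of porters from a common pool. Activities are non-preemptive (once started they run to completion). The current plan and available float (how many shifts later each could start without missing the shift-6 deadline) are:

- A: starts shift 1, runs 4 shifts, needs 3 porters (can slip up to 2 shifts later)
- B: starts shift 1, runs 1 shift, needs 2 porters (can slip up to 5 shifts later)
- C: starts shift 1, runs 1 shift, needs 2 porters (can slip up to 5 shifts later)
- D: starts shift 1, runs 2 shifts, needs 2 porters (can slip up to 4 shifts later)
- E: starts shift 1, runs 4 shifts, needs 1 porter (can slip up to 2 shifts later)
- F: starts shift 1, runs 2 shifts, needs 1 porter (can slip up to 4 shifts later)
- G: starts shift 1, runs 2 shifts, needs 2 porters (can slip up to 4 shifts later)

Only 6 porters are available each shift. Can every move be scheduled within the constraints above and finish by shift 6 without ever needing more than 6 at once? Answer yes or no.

Schedule A@1, B@1, C@2, D@5, E@3, F@3, G@5: s1:5  s2:5  s3:5  s4:5  s5:5  s6:5 — peak 5 ≤ 6.

yes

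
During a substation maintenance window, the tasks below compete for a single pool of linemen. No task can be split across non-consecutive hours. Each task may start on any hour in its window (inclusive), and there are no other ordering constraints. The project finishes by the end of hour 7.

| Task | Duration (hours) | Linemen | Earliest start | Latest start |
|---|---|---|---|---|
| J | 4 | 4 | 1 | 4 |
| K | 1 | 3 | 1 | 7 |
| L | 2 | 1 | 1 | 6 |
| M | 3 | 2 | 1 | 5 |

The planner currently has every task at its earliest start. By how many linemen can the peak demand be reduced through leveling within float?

Early-start peak: h1:10  h2:7  h3:6  h4:4  h5:0  h6:0  h7:0 ⇒ 10.
Leveled (J@1, K@5, L@1, M@5): h1:5  h2:5  h3:4  h4:4  h5:5  h6:2  h7:2 ⇒ 5.
Reduction 10 − 5 = 5.

5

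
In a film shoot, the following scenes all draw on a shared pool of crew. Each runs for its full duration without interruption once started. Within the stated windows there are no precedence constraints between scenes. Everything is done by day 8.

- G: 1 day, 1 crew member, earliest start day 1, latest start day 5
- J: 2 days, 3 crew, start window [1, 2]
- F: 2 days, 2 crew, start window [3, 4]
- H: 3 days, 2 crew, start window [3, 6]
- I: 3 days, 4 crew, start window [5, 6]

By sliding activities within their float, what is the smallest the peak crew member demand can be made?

Early-start (G@1, J@1, F@3, H@3, I@5) gives peak 6: d1:4  d2:3  d3:4  d4:4  d5:6  d6:4  d7:4  d8:0.
Shift I→6.
Schedule G@1, J@1, F@3, H@3, I@6: d1:4  d2:3  d3:4  d4:4  d5:2  d6:4  d7:4  d8:4 — peak 4.
Total crew member-days = 29 over 8 days ⇒ peak ≥ ⌈29/8⌉ = 4, so 4 is optimal.

4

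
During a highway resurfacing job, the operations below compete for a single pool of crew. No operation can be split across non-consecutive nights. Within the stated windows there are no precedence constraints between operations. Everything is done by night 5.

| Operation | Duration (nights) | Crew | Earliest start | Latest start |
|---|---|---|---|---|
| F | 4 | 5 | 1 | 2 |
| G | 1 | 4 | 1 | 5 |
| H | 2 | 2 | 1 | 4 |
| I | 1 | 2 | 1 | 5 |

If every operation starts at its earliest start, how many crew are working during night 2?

At early start, night 2 has: F, H.
Demand: 5 + 2 = 7.

7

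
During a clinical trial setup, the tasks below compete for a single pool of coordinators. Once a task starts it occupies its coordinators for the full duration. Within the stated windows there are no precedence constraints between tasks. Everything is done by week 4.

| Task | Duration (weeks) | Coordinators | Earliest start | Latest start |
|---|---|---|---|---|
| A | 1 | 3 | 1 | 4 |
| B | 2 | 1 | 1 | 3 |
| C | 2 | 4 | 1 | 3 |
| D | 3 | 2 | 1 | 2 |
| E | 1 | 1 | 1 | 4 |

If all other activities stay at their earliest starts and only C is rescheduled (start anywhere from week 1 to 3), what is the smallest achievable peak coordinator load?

7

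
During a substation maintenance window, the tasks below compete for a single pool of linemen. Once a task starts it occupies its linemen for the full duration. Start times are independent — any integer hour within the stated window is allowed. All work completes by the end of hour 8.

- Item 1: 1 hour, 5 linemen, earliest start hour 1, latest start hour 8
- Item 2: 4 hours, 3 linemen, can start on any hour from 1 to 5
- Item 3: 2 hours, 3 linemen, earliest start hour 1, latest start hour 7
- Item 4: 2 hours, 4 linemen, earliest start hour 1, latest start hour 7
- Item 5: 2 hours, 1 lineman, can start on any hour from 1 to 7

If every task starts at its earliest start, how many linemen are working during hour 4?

3

At early start, hour 4 has: Item 2.
Demand: 3 = 3.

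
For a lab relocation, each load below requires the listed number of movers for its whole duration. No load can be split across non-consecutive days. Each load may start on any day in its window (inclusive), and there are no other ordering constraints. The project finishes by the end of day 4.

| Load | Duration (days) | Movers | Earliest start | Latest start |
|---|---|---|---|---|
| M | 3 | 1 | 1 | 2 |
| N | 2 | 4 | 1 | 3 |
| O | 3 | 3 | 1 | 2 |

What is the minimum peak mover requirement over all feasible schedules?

Schedule M@1, N@1, O@1: d1:8  d2:8  d3:4  d4:0 — peak 8.
No arrangement of the 12 feasible schedules does better.

8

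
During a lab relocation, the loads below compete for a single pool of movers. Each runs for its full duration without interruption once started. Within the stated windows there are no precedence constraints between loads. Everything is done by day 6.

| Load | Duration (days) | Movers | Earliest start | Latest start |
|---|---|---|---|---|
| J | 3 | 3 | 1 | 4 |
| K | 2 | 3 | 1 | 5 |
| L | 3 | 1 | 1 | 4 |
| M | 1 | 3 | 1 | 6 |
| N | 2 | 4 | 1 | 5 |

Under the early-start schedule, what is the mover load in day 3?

At early start, day 3 has: J, L.
Demand: 3 + 1 = 4.

4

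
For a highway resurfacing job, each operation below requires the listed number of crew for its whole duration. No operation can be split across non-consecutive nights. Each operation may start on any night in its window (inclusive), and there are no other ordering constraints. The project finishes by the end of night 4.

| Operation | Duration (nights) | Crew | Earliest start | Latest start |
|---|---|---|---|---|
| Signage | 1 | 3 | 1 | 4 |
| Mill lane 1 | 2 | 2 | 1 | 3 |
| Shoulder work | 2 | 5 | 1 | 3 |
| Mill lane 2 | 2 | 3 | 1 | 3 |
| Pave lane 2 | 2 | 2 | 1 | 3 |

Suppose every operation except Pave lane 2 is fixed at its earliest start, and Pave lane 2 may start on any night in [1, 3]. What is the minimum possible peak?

Pave lane 2@1: n1:15  n2:12  n3:0  n4:0 → peak 15
Pave lane 2@2: n1:13  n2:12  n3:2  n4:0 → peak 13
Pave lane 2@3: n1:13  n2:10  n3:2  n4:2 → peak 13
Best is Pave lane 2@2, peak 13.

13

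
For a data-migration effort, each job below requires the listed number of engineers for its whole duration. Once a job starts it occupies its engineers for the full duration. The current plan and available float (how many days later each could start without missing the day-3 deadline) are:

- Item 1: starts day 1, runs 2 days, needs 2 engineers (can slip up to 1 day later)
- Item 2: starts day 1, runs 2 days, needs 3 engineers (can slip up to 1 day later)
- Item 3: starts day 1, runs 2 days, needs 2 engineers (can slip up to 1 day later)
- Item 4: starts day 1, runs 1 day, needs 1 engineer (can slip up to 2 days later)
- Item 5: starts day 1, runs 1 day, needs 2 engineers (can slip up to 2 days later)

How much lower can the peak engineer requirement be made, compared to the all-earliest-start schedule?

3

Early-start peak: d1:10  d2:7  d3:0 ⇒ 10.
Leveled (Item 1@1, Item 2@1, Item 3@1, Item 4@3, Item 5@3): d1:7  d2:7  d3:3 ⇒ 7.
Reduction 10 − 7 = 3.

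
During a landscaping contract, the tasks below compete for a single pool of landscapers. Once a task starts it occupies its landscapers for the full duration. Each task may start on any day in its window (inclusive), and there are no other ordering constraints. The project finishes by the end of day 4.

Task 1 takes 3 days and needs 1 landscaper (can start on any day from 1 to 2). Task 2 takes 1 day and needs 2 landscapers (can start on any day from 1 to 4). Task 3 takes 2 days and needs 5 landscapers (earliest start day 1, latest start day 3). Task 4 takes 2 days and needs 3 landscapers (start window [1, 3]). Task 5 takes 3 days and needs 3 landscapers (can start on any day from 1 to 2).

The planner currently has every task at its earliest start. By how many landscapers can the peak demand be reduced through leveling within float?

5

Early-start peak: d1:14  d2:12  d3:4  d4:0 ⇒ 14.
Leveled (Task 1@1, Task 2@1, Task 3@1, Task 4@3, Task 5@2): d1:8  d2:9  d3:7  d4:6 ⇒ 9.
Reduction 14 − 9 = 5.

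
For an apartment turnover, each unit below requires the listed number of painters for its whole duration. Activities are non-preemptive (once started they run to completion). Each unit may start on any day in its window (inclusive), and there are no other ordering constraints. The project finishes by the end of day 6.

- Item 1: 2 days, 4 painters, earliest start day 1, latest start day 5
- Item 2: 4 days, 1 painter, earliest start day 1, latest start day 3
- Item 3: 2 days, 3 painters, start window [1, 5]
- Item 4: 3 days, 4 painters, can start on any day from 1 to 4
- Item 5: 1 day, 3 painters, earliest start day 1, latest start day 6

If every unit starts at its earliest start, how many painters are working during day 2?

12

At early start, day 2 has: Item 1, Item 2, Item 3, Item 4.
Demand: 4 + 1 + 3 + 4 = 12.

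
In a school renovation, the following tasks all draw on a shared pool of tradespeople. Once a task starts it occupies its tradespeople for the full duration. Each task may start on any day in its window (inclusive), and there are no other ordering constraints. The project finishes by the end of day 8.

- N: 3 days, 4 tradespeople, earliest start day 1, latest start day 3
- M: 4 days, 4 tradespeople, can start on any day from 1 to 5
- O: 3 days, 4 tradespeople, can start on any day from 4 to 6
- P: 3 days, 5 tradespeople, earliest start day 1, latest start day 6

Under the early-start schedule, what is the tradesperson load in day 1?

13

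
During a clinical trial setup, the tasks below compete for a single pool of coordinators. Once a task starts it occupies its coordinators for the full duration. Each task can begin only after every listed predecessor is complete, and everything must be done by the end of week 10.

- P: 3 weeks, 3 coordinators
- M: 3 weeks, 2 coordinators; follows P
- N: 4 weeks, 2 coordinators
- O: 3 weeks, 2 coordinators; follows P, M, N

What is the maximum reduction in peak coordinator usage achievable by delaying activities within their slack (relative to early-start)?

1

Early-start peak: w1:5  w2:5  w3:5  w4:4  w5:2  w6:2  w7:2  w8:2  w9:2  w10:0 ⇒ 5.
Leveled (P@1, M@4, N@4, O@8): w1:3  w2:3  w3:3  w4:4  w5:4  w6:4  w7:2  w8:2  w9:2  w10:2 ⇒ 4.
Reduction 5 − 4 = 1.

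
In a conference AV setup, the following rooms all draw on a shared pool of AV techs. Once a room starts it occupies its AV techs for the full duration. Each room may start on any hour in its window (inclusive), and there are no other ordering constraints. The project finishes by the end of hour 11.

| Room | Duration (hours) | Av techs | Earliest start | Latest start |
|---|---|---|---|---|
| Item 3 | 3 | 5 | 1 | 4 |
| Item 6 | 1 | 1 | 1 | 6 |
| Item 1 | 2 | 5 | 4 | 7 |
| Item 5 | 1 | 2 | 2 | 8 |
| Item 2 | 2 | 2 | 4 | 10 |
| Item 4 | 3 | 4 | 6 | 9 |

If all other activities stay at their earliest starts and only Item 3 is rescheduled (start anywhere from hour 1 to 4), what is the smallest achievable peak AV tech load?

Item 3@1: h1:6  h2:7  h3:5  h4:7  h5:7  h6:4  h7:4  h8:4  h9:0  h10:0  h11:0 → peak 7
Item 3@2: h1:1  h2:7  h3:5  h4:12  h5:7  h6:4  h7:4  h8:4  h9:0  h10:0  h11:0 → peak 12
Item 3@3: h1:1  h2:2  h3:5  h4:12  h5:12  h6:4  h7:4  h8:4  h9:0  h10:0  h11:0 → peak 12
Item 3@4: h1:1  h2:2  h3:0  h4:12  h5:12  h6:9  h7:4  h8:4  h9:0  h10:0  h11:0 → peak 12
Best is Item 3@1, peak 7.

7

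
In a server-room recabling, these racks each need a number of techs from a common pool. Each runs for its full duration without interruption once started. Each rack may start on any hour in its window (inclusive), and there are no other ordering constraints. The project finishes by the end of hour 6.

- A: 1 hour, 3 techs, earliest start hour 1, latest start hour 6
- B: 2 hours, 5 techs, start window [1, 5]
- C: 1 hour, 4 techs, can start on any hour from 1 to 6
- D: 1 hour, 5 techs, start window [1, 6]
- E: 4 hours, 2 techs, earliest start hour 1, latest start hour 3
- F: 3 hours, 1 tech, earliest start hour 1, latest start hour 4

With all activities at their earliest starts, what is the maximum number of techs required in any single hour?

20

Early-start schedule: A@1, B@1, C@1, D@1, E@1, F@1.
Load per hour: hour 1: 20, hour 2: 8, hour 3: 3, hour 4: 2, hour 5: 0, hour 6: 0.
Peak is 20.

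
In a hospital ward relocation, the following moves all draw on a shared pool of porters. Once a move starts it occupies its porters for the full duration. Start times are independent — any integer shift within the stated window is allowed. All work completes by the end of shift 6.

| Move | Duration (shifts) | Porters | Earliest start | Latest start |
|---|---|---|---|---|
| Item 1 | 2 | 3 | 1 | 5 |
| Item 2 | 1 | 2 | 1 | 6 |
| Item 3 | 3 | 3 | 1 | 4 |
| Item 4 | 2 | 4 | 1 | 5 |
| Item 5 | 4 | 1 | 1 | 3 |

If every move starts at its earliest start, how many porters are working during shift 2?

11

At early start, shift 2 has: Item 1, Item 3, Item 4, Item 5.
Demand: 3 + 3 + 4 + 1 = 11.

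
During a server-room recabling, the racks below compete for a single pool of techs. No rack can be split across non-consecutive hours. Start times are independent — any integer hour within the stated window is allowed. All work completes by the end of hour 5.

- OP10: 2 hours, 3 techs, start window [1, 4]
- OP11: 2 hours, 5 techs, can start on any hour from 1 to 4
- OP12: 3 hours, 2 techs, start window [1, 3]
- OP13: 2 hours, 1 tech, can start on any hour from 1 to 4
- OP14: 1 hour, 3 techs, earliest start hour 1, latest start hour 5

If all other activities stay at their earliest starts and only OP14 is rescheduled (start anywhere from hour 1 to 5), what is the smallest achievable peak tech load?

OP14@1: h1:14  h2:11  h3:2  h4:0  h5:0 → peak 14
OP14@2: h1:11  h2:14  h3:2  h4:0  h5:0 → peak 14
OP14@3: h1:11  h2:11  h3:5  h4:0  h5:0 → peak 11
OP14@4: h1:11  h2:11  h3:2  h4:3  h5:0 → peak 11
OP14@5: h1:11  h2:11  h3:2  h4:0  h5:3 → peak 11
Best is OP14@3, peak 11.

11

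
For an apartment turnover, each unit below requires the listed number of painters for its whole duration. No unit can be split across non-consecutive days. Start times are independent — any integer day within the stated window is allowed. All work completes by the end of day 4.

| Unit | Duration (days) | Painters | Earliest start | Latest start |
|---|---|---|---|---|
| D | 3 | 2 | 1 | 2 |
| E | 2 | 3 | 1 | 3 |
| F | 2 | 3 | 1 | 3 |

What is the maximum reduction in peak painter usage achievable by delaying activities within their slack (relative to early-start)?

3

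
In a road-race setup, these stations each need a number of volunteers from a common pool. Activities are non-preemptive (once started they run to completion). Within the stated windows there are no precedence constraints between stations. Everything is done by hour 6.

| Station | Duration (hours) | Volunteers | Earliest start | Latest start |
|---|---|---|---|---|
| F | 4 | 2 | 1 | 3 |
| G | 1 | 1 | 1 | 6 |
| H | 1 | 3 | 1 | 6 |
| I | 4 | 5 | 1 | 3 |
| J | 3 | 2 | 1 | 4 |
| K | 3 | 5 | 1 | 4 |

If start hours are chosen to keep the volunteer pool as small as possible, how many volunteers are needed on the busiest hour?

Early-start (F@1, G@1, H@1, I@1, J@1, K@1) gives peak 18: h1:18  h2:14  h3:14  h4:7  h5:0  h6:0.
Shift I→2, K→4.
Schedule F@1, G@1, H@1, I@2, J@1, K@4: h1:8  h2:9  h3:9  h4:12  h5:10  h6:5 — peak 12.

12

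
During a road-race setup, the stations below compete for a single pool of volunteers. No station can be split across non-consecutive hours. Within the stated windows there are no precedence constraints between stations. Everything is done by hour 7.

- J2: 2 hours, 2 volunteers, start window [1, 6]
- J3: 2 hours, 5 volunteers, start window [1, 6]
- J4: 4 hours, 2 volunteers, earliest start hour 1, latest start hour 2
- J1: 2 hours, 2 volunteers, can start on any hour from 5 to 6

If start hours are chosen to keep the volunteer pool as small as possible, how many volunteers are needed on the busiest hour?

Early-start (J2@1, J3@1, J4@1, J1@5) gives peak 9: h1:9  h2:9  h3:2  h4:2  h5:2  h6:2  h7:0.
Shift J3→3.
Schedule J2@1, J3@3, J4@1, J1@5: h1:4  h2:4  h3:7  h4:7  h5:2  h6:2  h7:0 — peak 7.

7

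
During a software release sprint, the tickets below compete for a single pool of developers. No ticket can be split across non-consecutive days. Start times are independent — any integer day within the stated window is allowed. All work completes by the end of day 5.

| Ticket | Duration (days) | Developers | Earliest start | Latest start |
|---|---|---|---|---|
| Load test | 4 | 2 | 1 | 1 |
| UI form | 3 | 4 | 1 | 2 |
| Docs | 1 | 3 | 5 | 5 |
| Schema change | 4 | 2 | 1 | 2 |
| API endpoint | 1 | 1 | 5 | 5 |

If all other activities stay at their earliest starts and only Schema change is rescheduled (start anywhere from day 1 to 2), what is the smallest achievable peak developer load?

8

Schema change@1: d1:8  d2:8  d3:8  d4:4  d5:4 → peak 8
Schema change@2: d1:6  d2:8  d3:8  d4:4  d5:6 → peak 8
Best is Schema change@1, peak 8.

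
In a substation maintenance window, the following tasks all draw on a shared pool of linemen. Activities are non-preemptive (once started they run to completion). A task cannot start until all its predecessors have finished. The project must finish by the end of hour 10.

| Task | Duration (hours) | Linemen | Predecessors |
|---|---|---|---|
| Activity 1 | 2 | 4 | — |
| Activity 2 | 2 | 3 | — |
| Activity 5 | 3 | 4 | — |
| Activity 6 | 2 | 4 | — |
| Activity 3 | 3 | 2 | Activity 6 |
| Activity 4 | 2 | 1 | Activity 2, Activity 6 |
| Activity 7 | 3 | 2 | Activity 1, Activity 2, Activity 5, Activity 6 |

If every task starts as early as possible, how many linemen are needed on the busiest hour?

Early-start schedule: Activity 1@1, Activity 2@1, Activity 5@1, Activity 6@1, Activity 3@3, Activity 4@3, Activity 7@4.
Load per hour: hour 1: 15, hour 2: 15, hour 3: 7, hour 4: 5, hour 5: 4, hour 6: 2, hour 7: 0, hour 8: 0, hour 9: 0, hour 10: 0.
Peak is 15.

15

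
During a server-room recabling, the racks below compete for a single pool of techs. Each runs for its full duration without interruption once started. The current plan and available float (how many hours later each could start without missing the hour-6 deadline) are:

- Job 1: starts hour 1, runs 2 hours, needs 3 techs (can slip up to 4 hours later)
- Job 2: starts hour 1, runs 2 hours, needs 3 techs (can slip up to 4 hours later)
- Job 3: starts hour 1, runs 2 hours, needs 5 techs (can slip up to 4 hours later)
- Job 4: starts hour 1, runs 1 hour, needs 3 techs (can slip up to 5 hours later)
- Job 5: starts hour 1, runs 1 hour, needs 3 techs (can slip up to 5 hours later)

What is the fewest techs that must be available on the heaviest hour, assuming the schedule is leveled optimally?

Early-start (Job 1@1, Job 2@1, Job 3@1, Job 4@1, Job 5@1) gives peak 17: h1:17  h2:11  h3:0  h4:0  h5:0  h6:0.
Shift Job 3→3, Job 4→5, Job 5→5.
Schedule Job 1@1, Job 2@1, Job 3@3, Job 4@5, Job 5@5: h1:6  h2:6  h3:5  h4:5  h5:6  h6:0 — peak 6.

6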